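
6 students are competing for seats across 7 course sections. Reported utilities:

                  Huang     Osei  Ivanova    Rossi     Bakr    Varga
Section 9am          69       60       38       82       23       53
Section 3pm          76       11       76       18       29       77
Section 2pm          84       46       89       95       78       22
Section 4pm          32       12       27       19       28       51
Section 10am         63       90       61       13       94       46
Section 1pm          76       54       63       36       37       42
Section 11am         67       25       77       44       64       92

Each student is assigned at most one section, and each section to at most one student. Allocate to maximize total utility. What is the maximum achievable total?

Max total: 494 points

Optimal: Huang→Section 1pm (76 points), Osei→Section 10am (90 points), Ivanova→Section 3pm (76 points), Rossi→Section 9am (82 points), Bakr→Section 2pm (78 points), Varga→Section 11am (92 points) — total 76+90+76+82+78+92 = 494 points.
Row-greedy (each student in turn takes its best remaining section) gives 447 points, worse by 47.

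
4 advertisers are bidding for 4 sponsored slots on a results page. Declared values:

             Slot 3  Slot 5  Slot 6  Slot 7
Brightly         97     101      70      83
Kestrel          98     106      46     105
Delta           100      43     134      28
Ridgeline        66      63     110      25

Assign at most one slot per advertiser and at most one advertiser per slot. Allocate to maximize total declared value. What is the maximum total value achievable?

Maximum total: $416

This is a one-to-one assignment (maximum-weight bipartite matching).
Optimal: Brightly→Slot 5 ($101), Kestrel→Slot 7 ($105), Delta→Slot 3 ($100), Ridgeline→Slot 6 ($110) — total 101+105+100+110 = $416.
Row-greedy (each advertiser in turn takes its best remaining slot) gives $406, worse by 10.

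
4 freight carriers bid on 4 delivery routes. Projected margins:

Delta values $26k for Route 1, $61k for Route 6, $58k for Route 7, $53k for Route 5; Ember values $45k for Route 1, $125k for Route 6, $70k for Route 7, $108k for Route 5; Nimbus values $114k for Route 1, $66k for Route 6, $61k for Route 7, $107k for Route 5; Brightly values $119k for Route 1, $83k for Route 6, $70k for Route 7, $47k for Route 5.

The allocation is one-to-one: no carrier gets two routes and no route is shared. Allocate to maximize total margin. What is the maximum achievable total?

Max total: $409k

Optimal: Delta→Route 7 ($58k), Ember→Route 6 ($125k), Nimbus→Route 5 ($107k), Brightly→Route 1 ($119k) — total 58+125+107+119 = $409k.
Column-greedy (each route in turn goes to its best remaining carrier) gives $358k, worse by 51.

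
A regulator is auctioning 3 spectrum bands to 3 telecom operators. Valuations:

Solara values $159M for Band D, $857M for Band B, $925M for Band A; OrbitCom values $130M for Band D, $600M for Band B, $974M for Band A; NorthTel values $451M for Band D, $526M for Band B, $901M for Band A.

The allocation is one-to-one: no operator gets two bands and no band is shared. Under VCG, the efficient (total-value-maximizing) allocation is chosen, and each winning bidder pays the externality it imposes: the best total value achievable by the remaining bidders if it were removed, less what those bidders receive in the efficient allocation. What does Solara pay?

Solara pays $76M.

Efficient allocation: Solara→Band B ($857M), OrbitCom→Band A ($974M), NorthTel→Band D ($451M); total welfare W = $2282M.
Solara receives Band B at value $857M, so the others get W − 857 = $1425M.
Without Solara: best allocation of the remaining 2 bidders over all 3 bands is OrbitCom→Band B ($600M), NorthTel→Band A ($901M), total $1501M.
VCG payment = (others' best without Solara) − (others' welfare with Solara) = 1501 − 1425 = $76M.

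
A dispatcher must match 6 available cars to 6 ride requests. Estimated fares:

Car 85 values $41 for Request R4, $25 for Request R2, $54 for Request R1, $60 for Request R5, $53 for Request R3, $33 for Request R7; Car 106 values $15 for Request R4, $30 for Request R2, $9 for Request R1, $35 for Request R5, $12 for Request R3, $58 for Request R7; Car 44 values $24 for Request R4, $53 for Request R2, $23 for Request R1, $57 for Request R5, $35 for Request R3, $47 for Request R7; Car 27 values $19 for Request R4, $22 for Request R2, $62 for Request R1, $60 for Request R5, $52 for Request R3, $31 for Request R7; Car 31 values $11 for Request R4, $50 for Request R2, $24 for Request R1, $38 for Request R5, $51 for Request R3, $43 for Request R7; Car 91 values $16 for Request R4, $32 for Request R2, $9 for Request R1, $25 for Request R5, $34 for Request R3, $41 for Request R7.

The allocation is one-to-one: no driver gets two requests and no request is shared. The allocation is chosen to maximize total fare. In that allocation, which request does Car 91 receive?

Car 91 receives Request R3.

This is the linear assignment problem.
Optimal: Car 85→Request R4 ($41), Car 106→Request R7 ($58), Car 44→Request R5 ($57), Car 27→Request R1 ($62), Car 31→Request R2 ($50), Car 91→Request R3 ($34) — total 41+58+57+62+50+34 = $302.
Column-greedy (each request in turn goes to its best remaining driver) gives $286, worse by 16.
Next-best assignment: Car 85→Request R4, Car 106→Request R7, Car 44→Request R5, Car 27→Request R1, Car 31→Request R3, Car 91→Request R2 = $301.
Car 91's own top request is Request R7 ($41), but forcing Car 91→Request R7 and reassigning the rest optimally gives only $283 — worse by 19.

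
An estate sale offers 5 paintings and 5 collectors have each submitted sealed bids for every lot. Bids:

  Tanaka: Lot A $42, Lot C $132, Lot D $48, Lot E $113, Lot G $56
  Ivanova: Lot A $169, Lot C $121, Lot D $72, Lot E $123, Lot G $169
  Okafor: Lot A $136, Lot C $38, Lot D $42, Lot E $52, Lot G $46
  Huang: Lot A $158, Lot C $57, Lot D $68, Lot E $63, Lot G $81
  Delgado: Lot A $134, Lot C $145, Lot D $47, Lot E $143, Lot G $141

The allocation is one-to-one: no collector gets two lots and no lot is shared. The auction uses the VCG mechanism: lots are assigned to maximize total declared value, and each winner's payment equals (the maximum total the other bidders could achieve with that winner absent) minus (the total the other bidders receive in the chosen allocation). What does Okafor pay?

Efficient allocation: Tanaka→Lot C ($132), Ivanova→Lot G ($169), Okafor→Lot A ($136), Huang→Lot D ($68), Delgado→Lot E ($143); total welfare W = $648.
Okafor receives Lot A at value $136, so the others get W − 136 = $512.
Without Okafor: best allocation of the remaining 4 bidders over all 5 lots is Tanaka→Lot C ($132), Ivanova→Lot G ($169), Huang→Lot A ($158), Delgado→Lot E ($143), total $602.
VCG payment = (others' best without Okafor) − (others' welfare with Okafor) = 602 − 512 = $90.

Okafor pays $90.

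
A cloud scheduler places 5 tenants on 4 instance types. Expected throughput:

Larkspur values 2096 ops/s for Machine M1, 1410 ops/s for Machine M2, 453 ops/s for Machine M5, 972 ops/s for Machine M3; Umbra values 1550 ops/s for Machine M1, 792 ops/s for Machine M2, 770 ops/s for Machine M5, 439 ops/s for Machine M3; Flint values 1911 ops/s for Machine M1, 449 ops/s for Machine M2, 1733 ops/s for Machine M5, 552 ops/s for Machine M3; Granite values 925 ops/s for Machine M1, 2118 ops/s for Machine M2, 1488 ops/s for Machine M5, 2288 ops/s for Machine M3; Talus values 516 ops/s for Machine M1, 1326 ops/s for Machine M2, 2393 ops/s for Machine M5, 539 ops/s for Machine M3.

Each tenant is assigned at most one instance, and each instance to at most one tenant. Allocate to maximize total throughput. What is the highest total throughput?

Maximum total: 8002 ops/s

Optimal: Flint→Machine M1 (1911 ops/s), Larkspur→Machine M2 (1410 ops/s), Talus→Machine M5 (2393 ops/s), Granite→Machine M3 (2288 ops/s) — total 1911+1410+2393+2288 = 8002 ops/s.
Column-greedy (each instance in turn goes to its best remaining tenant) gives 7159 ops/s, worse by 843.
Next-best assignment: Umbra→Machine M1, Larkspur→Machine M2, Talus→Machine M5, Granite→Machine M3 = 7641 ops/s.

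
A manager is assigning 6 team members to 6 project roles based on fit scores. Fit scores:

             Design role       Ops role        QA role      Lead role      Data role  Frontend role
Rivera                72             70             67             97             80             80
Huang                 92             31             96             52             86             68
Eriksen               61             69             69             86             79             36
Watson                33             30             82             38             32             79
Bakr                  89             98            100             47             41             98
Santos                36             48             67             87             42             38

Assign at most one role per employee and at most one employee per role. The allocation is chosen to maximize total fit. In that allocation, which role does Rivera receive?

This is a one-to-one assignment (maximum-weight bipartite matching).
Optimal: Rivera→Frontend role (80 pts), Huang→Design role (92 pts), Eriksen→Data role (79 pts), Watson→QA role (82 pts), Bakr→Ops role (98 pts), Santos→Lead role (87 pts) — total 80+92+79+82+98+87 = 518 pts.
Row-greedy (each employee in turn takes its best remaining role) gives 485 pts, worse by 33.
Next-best assignment: Rivera→Lead role, Huang→Design role, Eriksen→Data role, Watson→Frontend role, Bakr→Ops role, Santos→QA role = 512 pts.
Rivera's own top role is Lead role (97 pts), but forcing Rivera→Lead role and reassigning the rest optimally gives only 512 pts — worse by 6.

Rivera receives Frontend role.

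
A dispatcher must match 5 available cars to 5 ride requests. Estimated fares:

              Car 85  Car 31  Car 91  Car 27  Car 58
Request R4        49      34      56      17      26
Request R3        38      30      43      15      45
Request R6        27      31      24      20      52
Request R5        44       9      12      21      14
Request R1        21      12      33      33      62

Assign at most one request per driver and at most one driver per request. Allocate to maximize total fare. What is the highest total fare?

Optimal: Car 85→Request R5 ($44), Car 31→Request R3 ($30), Car 91→Request R4 ($56), Car 27→Request R1 ($33), Car 58→Request R6 ($52) — total 44+30+56+33+52 = $215.
Row-greedy (each driver in turn takes its best remaining request) gives $170, worse by 45.
Next-best assignment: Car 85→Request R5, Car 31→Request R3, Car 91→Request R4, Car 27→Request R6, Car 58→Request R1 = $212.
Swapping Car 85↔Car 27 (Car 85→Request R1 $21, Car 27→Request R5 $21) loses 35.
No other one-to-one assignment exceeds $215.

Max total: $215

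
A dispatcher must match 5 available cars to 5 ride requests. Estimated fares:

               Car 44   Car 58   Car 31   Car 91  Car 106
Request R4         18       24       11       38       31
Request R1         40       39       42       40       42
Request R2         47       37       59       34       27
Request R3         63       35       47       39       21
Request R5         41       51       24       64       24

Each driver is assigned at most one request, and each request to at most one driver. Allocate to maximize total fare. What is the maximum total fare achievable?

Maximum total: $256

Optimal: Car 44→Request R3 ($63), Car 58→Request R1 ($39), Car 31→Request R2 ($59), Car 91→Request R5 ($64), Car 106→Request R4 ($31) — total 63+39+59+64+31 = $256.
Column-greedy (each request in turn goes to its best remaining driver) gives $186, worse by 70.
Next-best assignment: Car 44→Request R3, Car 58→Request R5, Car 31→Request R2, Car 91→Request R4, Car 106→Request R1 = $253.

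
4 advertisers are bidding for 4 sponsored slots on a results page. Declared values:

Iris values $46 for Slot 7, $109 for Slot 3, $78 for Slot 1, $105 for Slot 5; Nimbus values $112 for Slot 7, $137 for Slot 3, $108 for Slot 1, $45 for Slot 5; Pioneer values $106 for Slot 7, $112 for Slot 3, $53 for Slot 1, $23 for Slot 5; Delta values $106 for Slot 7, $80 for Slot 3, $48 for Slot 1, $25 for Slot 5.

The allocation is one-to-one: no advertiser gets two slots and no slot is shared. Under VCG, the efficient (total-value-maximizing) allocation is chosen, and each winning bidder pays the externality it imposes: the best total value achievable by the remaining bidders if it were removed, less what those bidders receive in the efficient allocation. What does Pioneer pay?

Efficient allocation: Iris→Slot 5 ($105), Nimbus→Slot 1 ($108), Pioneer→Slot 3 ($112), Delta→Slot 7 ($106); total welfare W = $431.
Pioneer receives Slot 3 at value $112, so the others get W − 112 = $319.
Without Pioneer: best allocation of the remaining 3 bidders over all 4 slots is Iris→Slot 5 ($105), Nimbus→Slot 3 ($137), Delta→Slot 7 ($106), total $348.
VCG payment = (others' best without Pioneer) − (others' welfare with Pioneer) = 348 − 319 = $29.

Pioneer pays $29.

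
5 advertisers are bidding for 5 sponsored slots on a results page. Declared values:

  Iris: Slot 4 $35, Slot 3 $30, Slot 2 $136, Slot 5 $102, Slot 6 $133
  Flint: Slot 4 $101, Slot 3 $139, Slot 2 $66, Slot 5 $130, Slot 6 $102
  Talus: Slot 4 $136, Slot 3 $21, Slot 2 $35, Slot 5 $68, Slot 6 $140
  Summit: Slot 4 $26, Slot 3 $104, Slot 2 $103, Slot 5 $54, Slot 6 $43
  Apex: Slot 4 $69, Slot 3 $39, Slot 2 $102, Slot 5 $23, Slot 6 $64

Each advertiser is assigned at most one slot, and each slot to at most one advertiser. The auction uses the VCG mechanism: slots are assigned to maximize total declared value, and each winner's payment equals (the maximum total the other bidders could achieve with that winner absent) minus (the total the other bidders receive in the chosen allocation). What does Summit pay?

Summit pays $9.

Efficient allocation: Iris→Slot 6 ($133), Flint→Slot 5 ($130), Talus→Slot 4 ($136), Summit→Slot 3 ($104), Apex→Slot 2 ($102); total welfare W = $605.
Summit receives Slot 3 at value $104, so the others get W − 104 = $501.
Without Summit: best allocation of the remaining 4 bidders over all 5 slots is Iris→Slot 6 ($133), Flint→Slot 3 ($139), Talus→Slot 4 ($136), Apex→Slot 2 ($102), total $510.
VCG payment = (others' best without Summit) − (others' welfare with Summit) = 510 − 501 = $9.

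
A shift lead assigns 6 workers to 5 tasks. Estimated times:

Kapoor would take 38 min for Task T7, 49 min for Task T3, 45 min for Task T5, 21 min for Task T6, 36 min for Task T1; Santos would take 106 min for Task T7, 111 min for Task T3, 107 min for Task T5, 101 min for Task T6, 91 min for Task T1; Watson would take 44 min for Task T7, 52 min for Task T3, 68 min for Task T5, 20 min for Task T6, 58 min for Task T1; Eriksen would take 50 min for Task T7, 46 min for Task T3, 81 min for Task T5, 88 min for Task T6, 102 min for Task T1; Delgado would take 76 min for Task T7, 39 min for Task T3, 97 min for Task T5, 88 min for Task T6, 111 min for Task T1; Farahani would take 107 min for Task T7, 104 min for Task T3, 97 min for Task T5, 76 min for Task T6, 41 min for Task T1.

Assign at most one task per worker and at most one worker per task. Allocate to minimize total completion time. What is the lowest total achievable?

Min total: 195 min

Optimal: Eriksen→Task T7 (50 min), Delgado→Task T3 (39 min), Kapoor→Task T5 (45 min), Watson→Task T6 (20 min), Farahani→Task T1 (41 min) — total 50+39+45+20+41 = 195 min.
Min-entry greedy (repeatedly take the single cheapest remaining cell) gives 242 min, worse by 47.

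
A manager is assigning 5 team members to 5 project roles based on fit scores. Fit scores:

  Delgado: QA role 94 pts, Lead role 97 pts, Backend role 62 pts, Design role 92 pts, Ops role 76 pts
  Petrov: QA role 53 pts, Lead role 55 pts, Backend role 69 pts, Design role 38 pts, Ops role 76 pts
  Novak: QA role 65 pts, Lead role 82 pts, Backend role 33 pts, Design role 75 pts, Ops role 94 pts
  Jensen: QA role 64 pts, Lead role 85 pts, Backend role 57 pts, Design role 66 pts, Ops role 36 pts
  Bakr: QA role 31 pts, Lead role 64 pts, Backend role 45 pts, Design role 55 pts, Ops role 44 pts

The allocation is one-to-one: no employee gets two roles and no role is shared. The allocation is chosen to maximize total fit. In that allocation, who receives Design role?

Optimal: Delgado→QA role (94 pts), Petrov→Backend role (69 pts), Novak→Ops role (94 pts), Jensen→Lead role (85 pts), Bakr→Design role (55 pts) — total 94+69+94+85+55 = 397 pts.
Row-greedy (each employee in turn takes its best remaining role) gives 357 pts, worse by 40.
Swapping Bakr↔Novak (Bakr→Ops role 44 pts, Novak→Design role 75 pts) loses 30.
No other one-to-one assignment exceeds 397 pts.
Bakr's own top role is Lead role (64 pts), but forcing Bakr→Lead role and reassigning the rest optimally gives only 387 pts — worse by 10.

Bakr receives Design role.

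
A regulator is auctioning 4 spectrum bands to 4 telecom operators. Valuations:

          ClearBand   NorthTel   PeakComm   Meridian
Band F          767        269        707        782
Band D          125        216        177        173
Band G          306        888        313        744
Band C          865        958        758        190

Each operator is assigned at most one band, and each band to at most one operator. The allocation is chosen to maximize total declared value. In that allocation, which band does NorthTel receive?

Optimal: ClearBand→Band C ($865M), NorthTel→Band G ($888M), PeakComm→Band D ($177M), Meridian→Band F ($782M) — total 865+888+177+782 = $2712M.
Row-greedy (each operator in turn takes its best remaining band) gives $2633M, worse by 79.
Every other assignment is strictly worse.
NorthTel's own top band is Band C ($958M), but forcing NorthTel→Band C and reassigning the rest optimally gives only $2646M — worse by 66.

NorthTel receives Band G.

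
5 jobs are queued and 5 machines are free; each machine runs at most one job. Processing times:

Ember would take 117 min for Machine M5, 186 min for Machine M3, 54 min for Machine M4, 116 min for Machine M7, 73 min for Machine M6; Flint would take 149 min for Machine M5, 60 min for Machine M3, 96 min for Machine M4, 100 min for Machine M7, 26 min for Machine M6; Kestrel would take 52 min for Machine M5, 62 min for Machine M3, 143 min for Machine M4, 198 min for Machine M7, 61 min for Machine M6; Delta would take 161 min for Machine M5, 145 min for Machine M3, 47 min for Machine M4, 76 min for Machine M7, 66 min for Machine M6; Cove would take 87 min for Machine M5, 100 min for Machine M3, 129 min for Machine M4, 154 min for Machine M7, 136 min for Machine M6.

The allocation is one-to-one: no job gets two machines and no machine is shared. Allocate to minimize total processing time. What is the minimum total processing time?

Min total: 305 min

Optimal: Ember→Machine M4 (54 min), Flint→Machine M6 (26 min), Kestrel→Machine M3 (62 min), Delta→Machine M7 (76 min), Cove→Machine M5 (87 min) — total 54+26+62+76+87 = 305 min.
Min-entry greedy (repeatedly take the single cheapest remaining cell) gives 341 min, worse by 36.
Next-best assignment: Ember→Machine M4, Flint→Machine M6, Kestrel→Machine M5, Delta→Machine M7, Cove→Machine M3 = 308 min.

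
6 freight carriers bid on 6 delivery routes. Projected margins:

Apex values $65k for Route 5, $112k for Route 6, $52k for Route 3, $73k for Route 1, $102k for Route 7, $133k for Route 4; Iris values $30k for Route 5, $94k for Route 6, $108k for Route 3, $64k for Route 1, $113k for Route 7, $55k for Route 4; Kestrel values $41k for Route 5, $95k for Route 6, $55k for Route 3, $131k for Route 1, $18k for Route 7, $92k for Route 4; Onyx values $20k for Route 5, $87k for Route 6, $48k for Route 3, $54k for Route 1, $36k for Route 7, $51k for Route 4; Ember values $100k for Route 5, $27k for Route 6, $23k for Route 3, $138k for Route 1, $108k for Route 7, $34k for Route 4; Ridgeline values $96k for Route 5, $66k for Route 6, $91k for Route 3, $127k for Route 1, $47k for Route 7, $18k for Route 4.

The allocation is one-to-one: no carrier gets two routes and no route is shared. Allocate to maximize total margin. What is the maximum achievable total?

This is a one-to-one assignment (maximum-weight bipartite matching).
Optimal: Apex→Route 4 ($133k), Iris→Route 3 ($108k), Kestrel→Route 1 ($131k), Onyx→Route 6 ($87k), Ember→Route 7 ($108k), Ridgeline→Route 5 ($96k) — total 133+108+131+87+108+96 = $663k.
Swapping Onyx↔Kestrel (Onyx→Route 1 $54k, Kestrel→Route 6 $95k) loses 69.

Max total: $663k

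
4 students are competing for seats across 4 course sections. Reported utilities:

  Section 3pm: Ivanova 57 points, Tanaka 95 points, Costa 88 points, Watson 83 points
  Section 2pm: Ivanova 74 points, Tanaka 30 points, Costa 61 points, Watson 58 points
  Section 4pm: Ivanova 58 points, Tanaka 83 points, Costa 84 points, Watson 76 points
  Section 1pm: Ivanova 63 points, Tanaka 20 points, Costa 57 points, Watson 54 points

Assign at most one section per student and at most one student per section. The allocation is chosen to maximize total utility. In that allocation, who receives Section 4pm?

This is a one-to-one assignment (maximum-weight bipartite matching).
Optimal: Ivanova→Section 2pm (74 points), Tanaka→Section 3pm (95 points), Costa→Section 4pm (84 points), Watson→Section 1pm (54 points) — total 74+95+84+54 = 307 points.
No other one-to-one assignment exceeds 307 points.
Costa's own top section is Section 3pm (88 points), but forcing Costa→Section 3pm and reassigning the rest optimally gives only 299 points — worse by 8.

Costa receives Section 4pm.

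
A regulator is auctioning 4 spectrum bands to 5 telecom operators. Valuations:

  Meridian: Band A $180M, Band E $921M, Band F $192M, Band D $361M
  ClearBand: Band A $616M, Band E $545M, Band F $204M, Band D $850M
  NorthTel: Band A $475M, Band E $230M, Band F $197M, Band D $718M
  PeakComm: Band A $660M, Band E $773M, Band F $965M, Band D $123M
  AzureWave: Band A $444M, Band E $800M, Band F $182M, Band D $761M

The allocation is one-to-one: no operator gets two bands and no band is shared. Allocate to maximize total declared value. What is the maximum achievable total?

Optimal: ClearBand→Band A ($616M), Meridian→Band E ($921M), PeakComm→Band F ($965M), AzureWave→Band D ($761M) — total 616+921+965+761 = $3263M.
Next-best assignment: ClearBand→Band A, Meridian→Band E, PeakComm→Band F, NorthTel→Band D = $3220M.
Swapping Meridian↔PeakComm (Meridian→Band F $192M, PeakComm→Band E $773M) loses 921.

Max total: $3263M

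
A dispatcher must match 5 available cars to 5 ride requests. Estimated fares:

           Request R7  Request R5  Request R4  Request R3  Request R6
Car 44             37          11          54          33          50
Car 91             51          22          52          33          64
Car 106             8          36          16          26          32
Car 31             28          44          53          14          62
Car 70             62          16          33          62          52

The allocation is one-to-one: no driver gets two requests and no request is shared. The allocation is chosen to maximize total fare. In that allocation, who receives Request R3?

Optimal: Car 44→Request R4 ($54), Car 91→Request R7 ($51), Car 106→Request R5 ($36), Car 31→Request R6 ($62), Car 70→Request R3 ($62) — total 54+51+36+62+62 = $265.
Checked against all permutations: $265 is optimal.
Car 70's own top request is Request R7 ($62), but forcing Car 70→Request R7 and reassigning the rest optimally gives only $250 — worse by 15.

Car 70 receives Request R3.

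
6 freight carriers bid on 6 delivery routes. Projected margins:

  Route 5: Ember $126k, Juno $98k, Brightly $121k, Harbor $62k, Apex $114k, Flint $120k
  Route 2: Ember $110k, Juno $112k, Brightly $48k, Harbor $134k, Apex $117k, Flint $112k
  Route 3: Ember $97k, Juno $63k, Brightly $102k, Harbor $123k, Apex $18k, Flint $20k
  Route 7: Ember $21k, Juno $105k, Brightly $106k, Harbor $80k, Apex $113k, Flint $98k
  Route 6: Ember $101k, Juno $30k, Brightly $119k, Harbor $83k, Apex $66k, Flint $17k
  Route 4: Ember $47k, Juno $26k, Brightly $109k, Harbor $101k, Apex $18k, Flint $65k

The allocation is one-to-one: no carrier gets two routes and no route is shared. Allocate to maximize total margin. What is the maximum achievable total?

Maximum total: $678k

This is a one-to-one assignment (maximum-weight bipartite matching).
Optimal: Ember→Route 6 ($101k), Juno→Route 2 ($112k), Brightly→Route 4 ($109k), Harbor→Route 3 ($123k), Apex→Route 7 ($113k), Flint→Route 5 ($120k) — total 101+112+109+123+113+120 = $678k.
Max-entry greedy (repeatedly take the single best remaining cell) gives $620k, worse by 58.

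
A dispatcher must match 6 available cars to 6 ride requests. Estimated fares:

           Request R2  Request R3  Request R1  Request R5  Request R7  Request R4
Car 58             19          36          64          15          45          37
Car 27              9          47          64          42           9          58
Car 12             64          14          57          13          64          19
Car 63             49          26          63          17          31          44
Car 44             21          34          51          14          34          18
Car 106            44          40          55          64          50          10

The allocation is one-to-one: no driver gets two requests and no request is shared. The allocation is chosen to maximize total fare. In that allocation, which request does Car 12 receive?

Treat this as an assignment problem: match each driver to one request.
Optimal: Car 58→Request R1 ($64), Car 27→Request R4 ($58), Car 12→Request R7 ($64), Car 63→Request R2 ($49), Car 44→Request R3 ($34), Car 106→Request R5 ($64) — total 64+58+64+49+34+64 = $333.
Every other assignment is strictly worse.
Car 12's own top request is Request R2 ($64), but forcing Car 12→Request R2 and reassigning the rest optimally gives only $328 — worse by 5.

Car 12 receives Request R7.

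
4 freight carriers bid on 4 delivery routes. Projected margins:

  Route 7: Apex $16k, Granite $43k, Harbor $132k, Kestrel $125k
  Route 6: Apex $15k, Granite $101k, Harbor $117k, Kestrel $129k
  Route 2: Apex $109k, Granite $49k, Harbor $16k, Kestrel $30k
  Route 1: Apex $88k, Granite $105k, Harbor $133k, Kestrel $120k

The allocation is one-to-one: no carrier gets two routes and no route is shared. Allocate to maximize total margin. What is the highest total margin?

This is the linear assignment problem.
Optimal: Apex→Route 2 ($109k), Granite→Route 1 ($105k), Harbor→Route 7 ($132k), Kestrel→Route 6 ($129k) — total 109+105+132+129 = $475k.
Max-entry greedy (repeatedly take the single best remaining cell) gives $414k, worse by 61.

Maximum total: $475k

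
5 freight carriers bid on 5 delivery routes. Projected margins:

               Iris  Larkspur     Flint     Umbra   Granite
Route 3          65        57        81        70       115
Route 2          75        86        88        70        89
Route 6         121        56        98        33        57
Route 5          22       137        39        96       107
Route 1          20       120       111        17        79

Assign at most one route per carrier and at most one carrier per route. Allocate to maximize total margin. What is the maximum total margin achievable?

This is a one-to-one assignment (maximum-weight bipartite matching).
Optimal: Iris→Route 6 ($121k), Larkspur→Route 5 ($137k), Flint→Route 1 ($111k), Umbra→Route 2 ($70k), Granite→Route 3 ($115k) — total 121+137+111+70+115 = $554k.
Column-greedy (each route in turn goes to its best remaining carrier) gives $478k, worse by 76.
No other one-to-one assignment exceeds $554k.

Max total: $554k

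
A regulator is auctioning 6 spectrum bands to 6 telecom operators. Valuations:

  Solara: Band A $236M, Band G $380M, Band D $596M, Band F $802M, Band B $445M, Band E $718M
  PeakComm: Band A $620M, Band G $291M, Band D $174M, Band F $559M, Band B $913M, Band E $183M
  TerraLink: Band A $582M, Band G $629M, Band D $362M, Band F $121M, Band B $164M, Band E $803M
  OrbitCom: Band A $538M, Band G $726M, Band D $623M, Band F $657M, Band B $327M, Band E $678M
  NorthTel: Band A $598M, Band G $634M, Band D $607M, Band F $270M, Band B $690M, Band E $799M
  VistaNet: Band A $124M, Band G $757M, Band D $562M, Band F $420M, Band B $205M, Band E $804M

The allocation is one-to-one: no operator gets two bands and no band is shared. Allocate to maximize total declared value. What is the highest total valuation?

This is a one-to-one assignment (maximum-weight bipartite matching).
Optimal: Solara→Band F ($802M), PeakComm→Band B ($913M), TerraLink→Band E ($803M), OrbitCom→Band D ($623M), NorthTel→Band A ($598M), VistaNet→Band G ($757M) — total 802+913+803+623+598+757 = $4496M.
Column-greedy (each band in turn goes to its best remaining operator) gives $4295M, worse by 201.
Swapping NorthTel↔TerraLink (NorthTel→Band E $799M, TerraLink→Band A $582M) loses 20.

Maximum total: $4496M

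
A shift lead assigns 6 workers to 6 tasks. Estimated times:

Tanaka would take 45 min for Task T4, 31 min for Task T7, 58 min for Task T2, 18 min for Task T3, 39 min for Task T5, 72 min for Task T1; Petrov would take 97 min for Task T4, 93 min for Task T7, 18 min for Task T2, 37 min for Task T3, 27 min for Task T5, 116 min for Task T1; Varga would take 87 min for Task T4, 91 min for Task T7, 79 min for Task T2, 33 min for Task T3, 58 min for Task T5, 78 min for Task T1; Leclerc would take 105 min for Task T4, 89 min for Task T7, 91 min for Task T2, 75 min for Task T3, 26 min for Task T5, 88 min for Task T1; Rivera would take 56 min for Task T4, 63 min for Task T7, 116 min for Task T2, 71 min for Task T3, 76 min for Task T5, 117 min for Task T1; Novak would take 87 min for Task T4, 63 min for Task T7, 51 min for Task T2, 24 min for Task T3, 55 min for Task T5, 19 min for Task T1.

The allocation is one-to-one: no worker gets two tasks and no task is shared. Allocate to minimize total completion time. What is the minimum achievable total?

Optimal: Tanaka→Task T7 (31 min), Petrov→Task T2 (18 min), Varga→Task T3 (33 min), Leclerc→Task T5 (26 min), Rivera→Task T4 (56 min), Novak→Task T1 (19 min) — total 31+18+33+26+56+19 = 183 min.
Min-entry greedy (repeatedly take the single cheapest remaining cell) gives 228 min, worse by 45.
Next-best assignment: Tanaka→Task T4, Petrov→Task T2, Varga→Task T3, Leclerc→Task T5, Rivera→Task T7, Novak→Task T1 = 204 min.
Checked against all permutations: 183 min is optimal.

Min total: 183 min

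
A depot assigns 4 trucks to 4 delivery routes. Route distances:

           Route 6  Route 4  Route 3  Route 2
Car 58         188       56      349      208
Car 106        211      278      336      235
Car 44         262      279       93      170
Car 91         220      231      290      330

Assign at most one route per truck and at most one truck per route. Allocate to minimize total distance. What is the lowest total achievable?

Min total: 604 km

This is a one-to-one assignment (minimum-cost bipartite matching).
Optimal: Car 58→Route 4 (56 km), Car 106→Route 2 (235 km), Car 44→Route 3 (93 km), Car 91→Route 6 (220 km) — total 56+235+93+220 = 604 km.
Row-greedy (each truck in turn takes its cheapest remaining route) gives 690 km, worse by 86.
Swapping Car 58↔Car 91 (Car 58→Route 6 188 km, Car 91→Route 4 231 km) adds 143.
Checked against all permutations: 604 km is optimal.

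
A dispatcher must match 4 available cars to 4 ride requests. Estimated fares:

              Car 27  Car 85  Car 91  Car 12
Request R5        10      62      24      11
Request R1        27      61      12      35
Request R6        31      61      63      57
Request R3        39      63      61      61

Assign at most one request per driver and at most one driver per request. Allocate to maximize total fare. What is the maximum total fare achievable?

Maximum total: $213

Optimal: Car 27→Request R1 ($27), Car 85→Request R5 ($62), Car 91→Request R6 ($63), Car 12→Request R3 ($61) — total 27+62+63+61 = $213.
Column-greedy (each request in turn goes to its best remaining driver) gives $199, worse by 14.
Next-best assignment: Car 27→Request R1, Car 85→Request R5, Car 91→Request R3, Car 12→Request R6 = $207.
Swapping Car 12↔Car 85 (Car 12→Request R5 $11, Car 85→Request R3 $63) loses 49.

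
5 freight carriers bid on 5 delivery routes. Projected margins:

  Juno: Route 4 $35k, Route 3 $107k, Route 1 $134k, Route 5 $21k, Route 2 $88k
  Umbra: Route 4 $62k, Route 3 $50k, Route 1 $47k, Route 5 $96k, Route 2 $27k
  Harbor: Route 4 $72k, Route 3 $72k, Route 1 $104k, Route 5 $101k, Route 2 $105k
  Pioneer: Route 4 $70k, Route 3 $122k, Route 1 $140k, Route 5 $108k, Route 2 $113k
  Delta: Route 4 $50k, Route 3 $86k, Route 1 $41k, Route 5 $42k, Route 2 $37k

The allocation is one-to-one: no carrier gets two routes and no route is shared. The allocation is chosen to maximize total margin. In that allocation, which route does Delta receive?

Delta receives Route 4.

Optimal: Juno→Route 1 ($134k), Umbra→Route 5 ($96k), Harbor→Route 2 ($105k), Pioneer→Route 3 ($122k), Delta→Route 4 ($50k) — total 134+96+105+122+50 = $507k.
Max-entry greedy (repeatedly take the single best remaining cell) gives $498k, worse by 9.
Next-best assignment: Juno→Route 1, Umbra→Route 5, Harbor→Route 4, Pioneer→Route 2, Delta→Route 3 = $501k.
Delta's own top route is Route 3 ($86k), but forcing Delta→Route 3 and reassigning the rest optimally gives only $501k — worse by 6.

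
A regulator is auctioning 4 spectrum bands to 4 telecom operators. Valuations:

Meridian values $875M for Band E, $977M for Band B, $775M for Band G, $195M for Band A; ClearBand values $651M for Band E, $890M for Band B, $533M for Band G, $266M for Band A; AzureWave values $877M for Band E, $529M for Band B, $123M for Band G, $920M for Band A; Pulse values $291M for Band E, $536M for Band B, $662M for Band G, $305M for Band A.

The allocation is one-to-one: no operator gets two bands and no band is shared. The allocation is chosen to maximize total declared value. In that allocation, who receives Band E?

This is a one-to-one assignment (maximum-weight bipartite matching).
Optimal: Meridian→Band E ($875M), ClearBand→Band B ($890M), AzureWave→Band A ($920M), Pulse→Band G ($662M) — total 875+890+920+662 = $3347M.
Column-greedy (each band in turn goes to its best remaining operator) gives $2782M, worse by 565.
Meridian's own top band is Band B ($977M), but forcing Meridian→Band B and reassigning the rest optimally gives only $3210M — worse by 137.

Meridian receives Band E.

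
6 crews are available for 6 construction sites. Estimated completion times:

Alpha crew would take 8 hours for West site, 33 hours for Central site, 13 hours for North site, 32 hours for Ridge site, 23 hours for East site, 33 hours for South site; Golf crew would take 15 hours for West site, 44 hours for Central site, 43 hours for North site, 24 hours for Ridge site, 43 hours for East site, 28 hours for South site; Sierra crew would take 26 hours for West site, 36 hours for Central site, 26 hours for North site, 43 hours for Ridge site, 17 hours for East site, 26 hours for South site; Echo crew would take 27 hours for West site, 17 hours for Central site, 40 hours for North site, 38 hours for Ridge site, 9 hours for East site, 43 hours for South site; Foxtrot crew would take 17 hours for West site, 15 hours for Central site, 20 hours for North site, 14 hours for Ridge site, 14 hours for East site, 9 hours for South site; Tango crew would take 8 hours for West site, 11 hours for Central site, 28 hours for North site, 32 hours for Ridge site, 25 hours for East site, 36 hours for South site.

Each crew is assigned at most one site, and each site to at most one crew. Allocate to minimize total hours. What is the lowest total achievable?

Optimal: Alpha crew→West site (8 hours), Golf crew→Ridge site (24 hours), Sierra crew→North site (26 hours), Echo crew→East site (9 hours), Foxtrot crew→South site (9 hours), Tango crew→Central site (11 hours) — total 8+24+26+9+9+11 = 87 hours.
Row-greedy (each crew in turn takes its cheapest remaining site) gives 103 hours, worse by 16.
Next-best assignment: Alpha crew→North site, Golf crew→West site, Sierra crew→South site, Echo crew→East site, Foxtrot crew→Ridge site, Tango crew→Central site = 88 hours.

Min total: 87 hours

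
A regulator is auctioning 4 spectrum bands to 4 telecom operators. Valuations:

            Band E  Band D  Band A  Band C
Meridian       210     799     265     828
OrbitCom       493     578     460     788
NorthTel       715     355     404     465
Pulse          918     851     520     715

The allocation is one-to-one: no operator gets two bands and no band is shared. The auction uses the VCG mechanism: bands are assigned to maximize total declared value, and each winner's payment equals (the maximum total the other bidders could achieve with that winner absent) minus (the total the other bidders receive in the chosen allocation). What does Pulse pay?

Pulse pays $311M.

Efficient allocation: Meridian→Band D ($799M), OrbitCom→Band C ($788M), NorthTel→Band A ($404M), Pulse→Band E ($918M); total welfare W = $2909M.
Pulse receives Band E at value $918M, so the others get W − 918 = $1991M.
Without Pulse: best allocation of the remaining 3 bidders over all 4 bands is Meridian→Band D ($799M), OrbitCom→Band C ($788M), NorthTel→Band E ($715M), total $2302M.
VCG payment = (others' best without Pulse) − (others' welfare with Pulse) = 2302 − 1991 = $311M.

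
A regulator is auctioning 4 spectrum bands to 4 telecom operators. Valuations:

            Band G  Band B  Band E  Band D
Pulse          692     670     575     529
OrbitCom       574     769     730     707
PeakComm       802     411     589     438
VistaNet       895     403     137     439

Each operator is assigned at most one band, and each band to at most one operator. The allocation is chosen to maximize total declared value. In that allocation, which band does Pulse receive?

Optimal: Pulse→Band B ($670M), OrbitCom→Band D ($707M), PeakComm→Band E ($589M), VistaNet→Band G ($895M) — total 670+707+589+895 = $2861M.
Max-entry greedy (repeatedly take the single best remaining cell) gives $2782M, worse by 79.
Every other assignment is strictly worse.
Pulse's own top band is Band G ($692M), but forcing Pulse→Band G and reassigning the rest optimally gives only $2489M — worse by 372.

Pulse receives Band B.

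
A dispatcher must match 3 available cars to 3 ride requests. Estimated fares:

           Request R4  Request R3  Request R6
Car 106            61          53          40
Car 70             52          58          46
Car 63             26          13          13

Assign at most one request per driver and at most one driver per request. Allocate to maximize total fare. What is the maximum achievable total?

Max total: $132

Optimal: Car 106→Request R4 ($61), Car 70→Request R3 ($58), Car 63→Request R6 ($13) — total 61+58+13 = $132.
Every other assignment is strictly worse.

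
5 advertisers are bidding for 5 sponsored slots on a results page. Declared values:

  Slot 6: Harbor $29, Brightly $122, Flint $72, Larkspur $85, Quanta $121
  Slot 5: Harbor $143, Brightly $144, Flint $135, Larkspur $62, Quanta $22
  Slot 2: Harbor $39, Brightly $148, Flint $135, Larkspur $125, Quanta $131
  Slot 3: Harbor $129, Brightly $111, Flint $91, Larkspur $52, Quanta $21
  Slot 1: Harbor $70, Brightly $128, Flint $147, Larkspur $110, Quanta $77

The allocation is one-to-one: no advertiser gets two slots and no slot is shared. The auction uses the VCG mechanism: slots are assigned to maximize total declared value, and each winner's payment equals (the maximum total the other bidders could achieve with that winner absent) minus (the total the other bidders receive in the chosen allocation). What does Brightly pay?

Brightly pays $14.

Efficient allocation: Harbor→Slot 3 ($129), Brightly→Slot 5 ($144), Flint→Slot 1 ($147), Larkspur→Slot 2 ($125), Quanta→Slot 6 ($121); total welfare W = $666.
Brightly receives Slot 5 at value $144, so the others get W − 144 = $522.
Without Brightly: best allocation of the remaining 4 bidders over all 5 slots is Harbor→Slot 5 ($143), Flint→Slot 1 ($147), Larkspur→Slot 2 ($125), Quanta→Slot 6 ($121), total $536.
VCG payment = (others' best without Brightly) − (others' welfare with Brightly) = 536 − 522 = $14.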